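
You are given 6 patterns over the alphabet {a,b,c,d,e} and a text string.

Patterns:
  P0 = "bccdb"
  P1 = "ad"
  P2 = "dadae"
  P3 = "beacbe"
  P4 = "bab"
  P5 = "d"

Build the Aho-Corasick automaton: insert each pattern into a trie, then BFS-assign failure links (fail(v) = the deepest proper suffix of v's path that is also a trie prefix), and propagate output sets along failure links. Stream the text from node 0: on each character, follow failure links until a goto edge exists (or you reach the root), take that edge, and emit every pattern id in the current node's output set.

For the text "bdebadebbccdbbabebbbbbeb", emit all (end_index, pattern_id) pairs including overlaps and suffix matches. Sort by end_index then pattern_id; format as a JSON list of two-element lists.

Construct AC machine:
Trie nodes:
  n0 'ε': a→6 b→1 d→8
  n1 'b': a→18 c→2 e→13
  n2 'bc': c→3
  n3 'bcc': d→4
  n4 'bccd': b→5
  n5 'bccdb': ·  [P0 ends]
  n6 'a': d→7
  n7 'ad': ·  [P1 ends]
  n8 'd': a→9  [P5 ends]
  n9 'da': d→10
  n10 'dad': a→11
  n11 'dada': e→12
  n12 'dadae': ·  [P2 ends]
  n13 'be': a→14
  n14 'bea': c→15
  n15 'beac': b→16
  n16 'beacb': e→17
  n17 'beacbe': ·  [P3 ends]
  n18 'ba': b→19
  n19 'bab': ·  [P4 ends]

Failure links (BFS by depth):
  n1('b'): parent n0 fail=0; on 'b' 0 → fail=0;  out ∅∪∅=∅
  n6('a'): parent n0 fail=0; on 'a' 0 → fail=0;  out ∅∪∅=∅
  n8('d'): parent n0 fail=0; on 'd' 0 → fail=0;  out {5}∪∅={5}
  n2('bc'): parent n1 fail=0; on 'c' 0 → fail=0;  out ∅∪∅=∅
  n7('ad'): parent n6 fail=0; on 'd' 0 → fail=8;  out {1}∪{5}={1,5}
  n9('da'): parent n8 fail=0; on 'a' 0 → fail=6;  out ∅∪∅=∅
  n13('be'): parent n1 fail=0; on 'e' 0 → fail=0;  out ∅∪∅=∅
  n18('ba'): parent n1 fail=0; on 'a' 0 → fail=6;  out ∅∪∅=∅
  n3('bcc'): parent n2 fail=0; on 'c' 0 → fail=0;  out ∅∪∅=∅
  n10('dad'): parent n9 fail=6; on 'd' 6 → fail=7;  out ∅∪{1,5}={1,5}
  n14('bea'): parent n13 fail=0; on 'a' 0 → fail=6;  out ∅∪∅=∅
  n19('bab'): parent n18 fail=6; on 'b' 6→0 → fail=1;  out {4}∪∅={4}
  n4('bccd'): parent n3 fail=0; on 'd' 0 → fail=8;  out ∅∪{5}={5}
  n11('dada'): parent n10 fail=7; on 'a' 7→8 → fail=9;  out ∅∪∅=∅
  n15('beac'): parent n14 fail=6; on 'c' 6→0 → fail=0;  out ∅∪∅=∅
  n5('bccdb'): parent n4 fail=8; on 'b' 8→0 → fail=1;  out {0}∪∅={0}
  n12('dadae'): parent n11 fail=9; on 'e' 9→6→0 → fail=0;  out {2}∪∅={2}
  n16('beacb'): parent n15 fail=0; on 'b' 0 → fail=1;  out ∅∪∅=∅
  n17('beacbe'): parent n16 fail=1; on 'e' 1 → fail=13;  out {3}∪∅={3}

Text stream:
[0] read 'b'  n0⇒n1
[1] read 'd'  n1⇒n8 (fail-walked)  emit P5@[1:1]
[2] read 'e'  n8⇒n0 (fail-walked)
[3] read 'b'  n0⇒n1
[4] read 'a'  n1⇒n18
[5] read 'd'  n18⇒n7 (fail-walked)  emit P1@[4:5],P5@[5:5]
[6] read 'e'  n7⇒n0 (fail-walked)
[7] read 'b'  n0⇒n1
[8] read 'b'  n1⇒n1 (fail-walked)
[9] read 'c'  n1⇒n2
[10] read 'c'  n2⇒n3
[11] read 'd'  n3⇒n4  emit P5@[11:11]
[12] read 'b'  n4⇒n5  emit P0@[8:12]
[13] read 'b'  n5⇒n1 (fail-walked)
[14] read 'a'  n1⇒n18
[15] read 'b'  n18⇒n19  emit P4@[13:15]
[16] read 'e'  n19⇒n13 (fail-walked)
[17] read 'b'  n13⇒n1 (fail-walked)
[18] read 'b'  n1⇒n1 (fail-walked)
[19] read 'b'  n1⇒n1 (fail-walked)
[20] read 'b'  n1⇒n1 (fail-walked)
[21] read 'b'  n1⇒n1 (fail-walked)
[22] read 'e'  n1⇒n13
[23] read 'b'  n13⇒n1 (fail-walked)

All matches (sorted): [[1,5],[5,1],[5,5],[11,5],[12,0],[15,4]]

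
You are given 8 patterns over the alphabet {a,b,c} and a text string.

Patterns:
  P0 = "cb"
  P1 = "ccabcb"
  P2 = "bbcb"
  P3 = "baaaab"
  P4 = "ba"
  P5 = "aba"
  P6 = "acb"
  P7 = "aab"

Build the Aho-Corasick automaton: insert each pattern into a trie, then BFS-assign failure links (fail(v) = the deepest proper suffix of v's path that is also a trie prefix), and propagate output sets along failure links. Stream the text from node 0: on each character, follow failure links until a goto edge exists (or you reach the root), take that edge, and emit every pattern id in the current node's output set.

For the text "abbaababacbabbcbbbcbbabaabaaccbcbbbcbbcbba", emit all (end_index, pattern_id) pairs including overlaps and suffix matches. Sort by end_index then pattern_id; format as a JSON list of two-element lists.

Construct AC machine:
Trie nodes:
  0='ε' goto a→17 b→8 c→1
  1='c' goto b→2 c→3
  2='cb' goto ·  ←P0
  3='cc' goto a→4
  4='cca' goto b→5
  5='ccab' goto c→6
  6='ccabc' goto b→7
  7='ccabcb' goto ·  ←P1
  8='b' goto a→12 b→9
  9='bb' goto c→10
  10='bbc' goto b→11
  11='bbcb' goto ·  ←P2
  12='ba' goto a→13  ←P4
  13='baa' goto a→14
  14='baaa' goto a→15
  15='baaaa' goto b→16
  16='baaaab' goto ·  ←P3
  17='a' goto a→22 b→18 c→20
  18='ab' goto a→19
  19='aba' goto ·  ←P5
  20='ac' goto b→21
  21='acb' goto ·  ←P6
  22='aa' goto b→23
  23='aab' goto ·  ←P7

Failure links (BFS by depth):
  n1('c'): parent n0 fail=0; on 'c' 0 → fail=0;  out ∅∪∅=∅
  n8('b'): parent n0 fail=0; on 'b' 0 → fail=0;  out ∅∪∅=∅
  n17('a'): parent n0 fail=0; on 'a' 0 → fail=0;  out ∅∪∅=∅
  n2('cb'): parent n1 fail=0; on 'b' 0 → fail=8;  out {0}∪∅={0}
  n3('cc'): parent n1 fail=0; on 'c' 0 → fail=1;  out ∅∪∅=∅
  n9('bb'): parent n8 fail=0; on 'b' 0 → fail=8;  out ∅∪∅=∅
  n12('ba'): parent n8 fail=0; on 'a' 0 → fail=17;  out {4}∪∅={4}
  n18('ab'): parent n17 fail=0; on 'b' 0 → fail=8;  out ∅∪∅=∅
  n20('ac'): parent n17 fail=0; on 'c' 0 → fail=1;  out ∅∪∅=∅
  n22('aa'): parent n17 fail=0; on 'a' 0 → fail=17;  out ∅∪∅=∅
  n4('cca'): parent n3 fail=1; on 'a' 1→0 → fail=17;  out ∅∪∅=∅
  n10('bbc'): parent n9 fail=8; on 'c' 8→0 → fail=1;  out ∅∪∅=∅
  n13('baa'): parent n12 fail=17; on 'a' 17 → fail=22;  out ∅∪∅=∅
  n19('aba'): parent n18 fail=8; on 'a' 8 → fail=12;  out {5}∪{4}={4,5}
  n21('acb'): parent n20 fail=1; on 'b' 1 → fail=2;  out {6}∪{0}={0,6}
  n23('aab'): parent n22 fail=17; on 'b' 17 → fail=18;  out {7}∪∅={7}
  n5('ccab'): parent n4 fail=17; on 'b' 17 → fail=18;  out ∅∪∅=∅
  n11('bbcb'): parent n10 fail=1; on 'b' 1 → fail=2;  out {2}∪{0}={0,2}
  n14('baaa'): parent n13 fail=22; on 'a' 22→17 → fail=22;  out ∅∪∅=∅
  n6('ccabc'): parent n5 fail=18; on 'c' 18→8→0 → fail=1;  out ∅∪∅=∅
  n15('baaaa'): parent n14 fail=22; on 'a' 22→17 → fail=22;  out ∅∪∅=∅
  n7('ccabcb'): parent n6 fail=1; on 'b' 1 → fail=2;  out {1}∪{0}={0,1}
  n16('baaaab'): parent n15 fail=22; on 'b' 22 → fail=23;  out {3}∪{7}={3,7}

Run:
i=0 'a': node 0→17
i=1 'b': node 17→18
i=2 'b': node 18→9 (via fail)
i=3 'a': node 9→12 (via fail)  ** P4@[2:3]
i=4 'a': node 12→13
i=5 'b': node 13→23 (via fail)  ** P7@[3:5]
i=6 'a': node 23→19 (via fail)  ** P4@[5:6],P5@[4:6]
i=7 'b': node 19→18 (via fail)
i=8 'a': node 18→19  ** P4@[7:8],P5@[6:8]
i=9 'c': node 19→20 (via fail)
i=10 'b': node 20→21  ** P0@[9:10],P6@[8:10]
i=11 'a': node 21→12 (via fail)  ** P4@[10:11]
i=12 'b': node 12→18 (via fail)
i=13 'b': node 18→9 (via fail)
i=14 'c': node 9→10
i=15 'b': node 10→11  ** P0@[14:15],P2@[12:15]
i=16 'b': node 11→9 (via fail)
i=17 'b': node 9→9 (via fail)
i=18 'c': node 9→10
i=19 'b': node 10→11  ** P0@[18:19],P2@[16:19]
i=20 'b': node 11→9 (via fail)
i=21 'a': node 9→12 (via fail)  ** P4@[20:21]
i=22 'b': node 12→18 (via fail)
i=23 'a': node 18→19  ** P4@[22:23],P5@[21:23]
i=24 'a': node 19→13 (via fail)
i=25 'b': node 13→23 (via fail)  ** P7@[23:25]
i=26 'a': node 23→19 (via fail)  ** P4@[25:26],P5@[24:26]
i=27 'a': node 19→13 (via fail)
i=28 'c': node 13→20 (via fail)
i=29 'c': node 20→3 (via fail)
i=30 'b': node 3→2 (via fail)  ** P0@[29:30]
i=31 'c': node 2→1 (via fail)
i=32 'b': node 1→2  ** P0@[31:32]
i=33 'b': node 2→9 (via fail)
i=34 'b': node 9→9 (via fail)
i=35 'c': node 9→10
i=36 'b': node 10→11  ** P0@[35:36],P2@[33:36]
i=37 'b': node 11→9 (via fail)
i=38 'c': node 9→10
i=39 'b': node 10→11  ** P0@[38:39],P2@[36:39]
i=40 'b': node 11→9 (via fail)
i=41 'a': node 9→12 (via fail)  ** P4@[40:41]

Matches: [[3,4],[5,7],[6,4],[6,5],[8,4],[8,5],[10,0],[10,6],[11,4],[15,0],[15,2],[19,0],[19,2],[21,4],[23,4],[23,5],[25,7],[26,4],[26,5],[30,0],[32,0],[36,0],[36,2],[39,0],[39,2],[41,4]]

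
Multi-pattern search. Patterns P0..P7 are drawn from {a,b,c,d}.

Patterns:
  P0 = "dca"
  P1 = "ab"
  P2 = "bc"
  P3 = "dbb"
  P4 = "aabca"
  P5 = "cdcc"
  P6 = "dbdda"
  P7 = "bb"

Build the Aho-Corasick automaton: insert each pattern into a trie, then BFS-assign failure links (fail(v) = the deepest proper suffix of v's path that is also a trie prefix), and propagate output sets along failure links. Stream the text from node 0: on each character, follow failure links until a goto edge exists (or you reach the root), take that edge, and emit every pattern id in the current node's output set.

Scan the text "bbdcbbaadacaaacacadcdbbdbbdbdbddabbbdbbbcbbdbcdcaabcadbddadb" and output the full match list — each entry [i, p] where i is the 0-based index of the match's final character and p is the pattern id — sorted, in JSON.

Construct AC machine:
Trie (insert patterns):
  0='ε' goto a→4 b→6 c→14 d→1
  1='d' goto b→8 c→2
  2='dc' goto a→3
  3='dca' goto ·  [P0 ends]
  4='a' goto a→10 b→5
  5='ab' goto ·  [P1 ends]
  6='b' goto b→21 c→7
  7='bc' goto ·  [P2 ends]
  8='db' goto b→9 d→18
  9='dbb' goto ·  [P3 ends]
  10='aa' goto b→11
  11='aab' goto c→12
  12='aabc' goto a→13
  13='aabca' goto ·  [P4 ends]
  14='c' goto d→15
  15='cd' goto c→16
  16='cdc' goto c→17
  17='cdcc' goto ·  [P5 ends]
  18='dbd' goto d→19
  19='dbdd' goto a→20
  20='dbdda' goto ·  [P6 ends]
  21='bb' goto ·  [P7 ends]

BFS fail/out derivation:
  fail(1) 'd': from fail(0)=0 chase 'd': 0 ⇒ 0;  out=∅∪out(0)=∅
  fail(4) 'a': from fail(0)=0 chase 'a': 0 ⇒ 0;  out=∅∪out(0)=∅
  fail(6) 'b': from fail(0)=0 chase 'b': 0 ⇒ 0;  out=∅∪out(0)=∅
  fail(14) 'c': from fail(0)=0 chase 'c': 0 ⇒ 0;  out=∅∪out(0)=∅
  fail(2) 'dc': from fail(1)=0 chase 'c': 0 ⇒ 14;  out=∅∪out(14)=∅
  fail(5) 'ab': from fail(4)=0 chase 'b': 0 ⇒ 6;  out={1}∪out(6)={1}
  fail(7) 'bc': from fail(6)=0 chase 'c': 0 ⇒ 14;  out={2}∪out(14)={2}
  fail(8) 'db': from fail(1)=0 chase 'b': 0 ⇒ 6;  out=∅∪out(6)=∅
  fail(10) 'aa': from fail(4)=0 chase 'a': 0 ⇒ 4;  out=∅∪out(4)=∅
  fail(15) 'cd': from fail(14)=0 chase 'd': 0 ⇒ 1;  out=∅∪out(1)=∅
  fail(21) 'bb': from fail(6)=0 chase 'b': 0 ⇒ 6;  out={7}∪out(6)={7}
  fail(3) 'dca': from fail(2)=14 chase 'a': 14→0 ⇒ 4;  out={0}∪out(4)={0}
  fail(9) 'dbb': from fail(8)=6 chase 'b': 6 ⇒ 21;  out={3}∪out(21)={3,7}
  fail(11) 'aab': from fail(10)=4 chase 'b': 4 ⇒ 5;  out=∅∪out(5)={1}
  fail(16) 'cdc': from fail(15)=1 chase 'c': 1 ⇒ 2;  out=∅∪out(2)=∅
  fail(18) 'dbd': from fail(8)=6 chase 'd': 6→0 ⇒ 1;  out=∅∪out(1)=∅
  fail(12) 'aabc': from fail(11)=5 chase 'c': 5→6 ⇒ 7;  out=∅∪out(7)={2}
  fail(17) 'cdcc': from fail(16)=2 chase 'c': 2→14→0 ⇒ 14;  out={5}∪out(14)={5}
  fail(19) 'dbdd': from fail(18)=1 chase 'd': 1→0 ⇒ 1;  out=∅∪out(1)=∅
  fail(13) 'aabca': from fail(12)=7 chase 'a': 7→14→0 ⇒ 4;  out={4}∪out(4)={4}
  fail(20) 'dbdda': from fail(19)=1 chase 'a': 1→0 ⇒ 4;  out={6}∪out(4)={6}

Run:
i=0 'b': node 0→6
i=1 'b': node 6→21  emit P7@[0:1]
i=2 'd': node 21→1 (via fail)
i=3 'c': node 1→2
i=4 'b': node 2→6 (via fail)
i=5 'b': node 6→21  emit P7@[4:5]
i=6 'a': node 21→4 (via fail)
i=7 'a': node 4→10
i=8 'd': node 10→1 (via fail)
i=9 'a': node 1→4 (via fail)
i=10 'c': node 4→14 (via fail)
i=11 'a': node 14→4 (via fail)
i=12 'a': node 4→10
i=13 'a': node 10→10 (via fail)
i=14 'c': node 10→14 (via fail)
i=15 'a': node 14→4 (via fail)
i=16 'c': node 4→14 (via fail)
i=17 'a': node 14→4 (via fail)
i=18 'd': node 4→1 (via fail)
i=19 'c': node 1→2
i=20 'd': node 2→15 (via fail)
i=21 'b': node 15→8 (via fail)
i=22 'b': node 8→9  emit P3@[20:22],P7@[21:22]
i=23 'd': node 9→1 (via fail)
i=24 'b': node 1→8
i=25 'b': node 8→9  emit P3@[23:25],P7@[24:25]
i=26 'd': node 9→1 (via fail)
i=27 'b': node 1→8
i=28 'd': node 8→18
i=29 'b': node 18→8 (via fail)
i=30 'd': node 8→18
i=31 'd': node 18→19
i=32 'a': node 19→20  emit P6@[28:32]
i=33 'b': node 20→5 (via fail)  emit P1@[32:33]
i=34 'b': node 5→21 (via fail)  emit P7@[33:34]
i=35 'b': node 21→21 (via fail)  emit P7@[34:35]
i=36 'd': node 21→1 (via fail)
i=37 'b': node 1→8
i=38 'b': node 8→9  emit P3@[36:38],P7@[37:38]
i=39 'b': node 9→21 (via fail)  emit P7@[38:39]
i=40 'c': node 21→7 (via fail)  emit P2@[39:40]
i=41 'b': node 7→6 (via fail)
i=42 'b': node 6→21  emit P7@[41:42]
i=43 'd': node 21→1 (via fail)
i=44 'b': node 1→8
i=45 'c': node 8→7 (via fail)  emit P2@[44:45]
i=46 'd': node 7→15 (via fail)
i=47 'c': node 15→16
i=48 'a': node 16→3 (via fail)  emit P0@[46:48]
i=49 'a': node 3→10 (via fail)
i=50 'b': node 10→11  emit P1@[49:50]
i=51 'c': node 11→12  emit P2@[50:51]
i=52 'a': node 12→13  emit P4@[48:52]
i=53 'd': node 13→1 (via fail)
i=54 'b': node 1→8
i=55 'd': node 8→18
i=56 'd': node 18→19
i=57 'a': node 19→20  emit P6@[53:57]
i=58 'd': node 20→1 (via fail)
i=59 'b': node 1→8

All matches (sorted): [[1,7],[5,7],[22,3],[22,7],[25,3],[25,7],[32,6],[33,1],[34,7],[35,7],[38,3],[38,7],[39,7],[40,2],[42,7],[45,2],[48,0],[50,1],[51,2],[52,4],[57,6]]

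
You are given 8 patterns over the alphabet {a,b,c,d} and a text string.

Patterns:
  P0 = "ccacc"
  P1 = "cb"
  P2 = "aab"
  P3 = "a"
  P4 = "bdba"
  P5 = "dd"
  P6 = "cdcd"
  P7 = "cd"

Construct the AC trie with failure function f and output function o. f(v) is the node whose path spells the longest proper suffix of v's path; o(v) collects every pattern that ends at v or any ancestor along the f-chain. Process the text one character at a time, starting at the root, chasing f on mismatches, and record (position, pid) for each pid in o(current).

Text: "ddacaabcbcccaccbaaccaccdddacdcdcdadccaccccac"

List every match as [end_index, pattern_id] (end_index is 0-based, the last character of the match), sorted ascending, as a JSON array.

Construct AC machine:
Trie (insert patterns):
  0='ε' goto a→7 b→10 c→1 d→14
  1='c' goto b→6 c→2 d→16
  2='cc' goto a→3
  3='cca' goto c→4
  4='ccac' goto c→5
  5='ccacc' goto ·  ←P0
  6='cb' goto ·  ←P1
  7='a' goto a→8  ←P3
  8='aa' goto b→9
  9='aab' goto ·  ←P2
  10='b' goto d→11
  11='bd' goto b→12
  12='bdb' goto a→13
  13='bdba' goto ·  ←P4
  14='d' goto d→15
  15='dd' goto ·  ←P5
  16='cd' goto c→17  ←P7
  17='cdc' goto d→18
  18='cdcd' goto ·  ←P6

Failure links (BFS by depth):
  fail(1) 'c': from fail(0)=0 chase 'c': 0 ⇒ 0;  out=∅∪out(0)=∅
  fail(7) 'a': from fail(0)=0 chase 'a': 0 ⇒ 0;  out={3}∪out(0)={3}
  fail(10) 'b': from fail(0)=0 chase 'b': 0 ⇒ 0;  out=∅∪out(0)=∅
  fail(14) 'd': from fail(0)=0 chase 'd': 0 ⇒ 0;  out=∅∪out(0)=∅
  fail(2) 'cc': from fail(1)=0 chase 'c': 0 ⇒ 1;  out=∅∪out(1)=∅
  fail(6) 'cb': from fail(1)=0 chase 'b': 0 ⇒ 10;  out={1}∪out(10)={1}
  fail(8) 'aa': from fail(7)=0 chase 'a': 0 ⇒ 7;  out=∅∪out(7)={3}
  fail(11) 'bd': from fail(10)=0 chase 'd': 0 ⇒ 14;  out=∅∪out(14)=∅
  fail(15) 'dd': from fail(14)=0 chase 'd': 0 ⇒ 14;  out={5}∪out(14)={5}
  fail(16) 'cd': from fail(1)=0 chase 'd': 0 ⇒ 14;  out={7}∪out(14)={7}
  fail(3) 'cca': from fail(2)=1 chase 'a': 1→0 ⇒ 7;  out=∅∪out(7)={3}
  fail(9) 'aab': from fail(8)=7 chase 'b': 7→0 ⇒ 10;  out={2}∪out(10)={2}
  fail(12) 'bdb': from fail(11)=14 chase 'b': 14→0 ⇒ 10;  out=∅∪out(10)=∅
  fail(17) 'cdc': from fail(16)=14 chase 'c': 14→0 ⇒ 1;  out=∅∪out(1)=∅
  fail(4) 'ccac': from fail(3)=7 chase 'c': 7→0 ⇒ 1;  out=∅∪out(1)=∅
  fail(13) 'bdba': from fail(12)=10 chase 'a': 10→0 ⇒ 7;  out={4}∪out(7)={3,4}
  fail(18) 'cdcd': from fail(17)=1 chase 'd': 1 ⇒ 16;  out={6}∪out(16)={6,7}
  fail(5) 'ccacc': from fail(4)=1 chase 'c': 1 ⇒ 2;  out={0}∪out(2)={0}

Text stream:
pos 0 'd': at 14
pos 1 'd': at 15  ** P5@[0:1]
pos 2 'a': at 7 ·f  ** P3@[2:2]
pos 3 'c': at 1 ·f
pos 4 'a': at 7 ·f  ** P3@[4:4]
pos 5 'a': at 8  ** P3@[5:5]
pos 6 'b': at 9  ** P2@[4:6]
pos 7 'c': at 1 ·f
pos 8 'b': at 6  ** P1@[7:8]
pos 9 'c': at 1 ·f
pos 10 'c': at 2
pos 11 'c': at 2 ·f
pos 12 'a': at 3  ** P3@[12:12]
pos 13 'c': at 4
pos 14 'c': at 5  ** P0@[10:14]
pos 15 'b': at 6 ·f  ** P1@[14:15]
pos 16 'a': at 7 ·f  ** P3@[16:16]
pos 17 'a': at 8  ** P3@[17:17]
pos 18 'c': at 1 ·f
pos 19 'c': at 2
pos 20 'a': at 3  ** P3@[20:20]
pos 21 'c': at 4
pos 22 'c': at 5  ** P0@[18:22]
pos 23 'd': at 16 ·f  ** P7@[22:23]
pos 24 'd': at 15 ·f  ** P5@[23:24]
pos 25 'd': at 15 ·f  ** P5@[24:25]
pos 26 'a': at 7 ·f  ** P3@[26:26]
pos 27 'c': at 1 ·f
pos 28 'd': at 16  ** P7@[27:28]
pos 29 'c': at 17
pos 30 'd': at 18  ** P6@[27:30],P7@[29:30]
pos 31 'c': at 17 ·f
pos 32 'd': at 18  ** P6@[29:32],P7@[31:32]
pos 33 'a': at 7 ·f  ** P3@[33:33]
pos 34 'd': at 14 ·f
pos 35 'c': at 1 ·f
pos 36 'c': at 2
pos 37 'a': at 3  ** P3@[37:37]
pos 38 'c': at 4
pos 39 'c': at 5  ** P0@[35:39]
pos 40 'c': at 2 ·f
pos 41 'c': at 2 ·f
pos 42 'a': at 3  ** P3@[42:42]
pos 43 'c': at 4

Result: [[1,5],[2,3],[4,3],[5,3],[6,2],[8,1],[12,3],[14,0],[15,1],[16,3],[17,3],[20,3],[22,0],[23,7],[24,5],[25,5],[26,3],[28,7],[30,6],[30,7],[32,6],[32,7],[33,3],[37,3],[39,0],[42,3]]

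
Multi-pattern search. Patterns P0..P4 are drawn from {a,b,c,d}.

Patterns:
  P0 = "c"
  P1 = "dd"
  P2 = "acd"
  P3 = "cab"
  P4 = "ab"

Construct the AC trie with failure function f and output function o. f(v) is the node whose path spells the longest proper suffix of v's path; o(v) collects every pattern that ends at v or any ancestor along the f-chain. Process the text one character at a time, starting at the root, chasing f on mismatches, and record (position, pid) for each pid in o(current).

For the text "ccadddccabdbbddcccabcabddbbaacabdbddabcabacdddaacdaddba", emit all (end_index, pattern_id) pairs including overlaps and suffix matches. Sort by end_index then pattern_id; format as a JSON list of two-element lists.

Build automaton:
Trie nodes:
  0='ε' goto a→4 c→1 d→2
  1='c' goto a→7  [P0 ends]
  2='d' goto d→3
  3='dd' goto ·  [P1 ends]
  4='a' goto b→9 c→5
  5='ac' goto d→6
  6='acd' goto ·  [P2 ends]
  7='ca' goto b→8
  8='cab' goto ·  [P3 ends]
  9='ab' goto ·  [P4 ends]

BFS fail/out derivation:
  fail(1) 'c': from fail(0)=0 chase 'c': 0 ⇒ 0;  out={0}∪out(0)={0}
  fail(2) 'd': from fail(0)=0 chase 'd': 0 ⇒ 0;  out=∅∪out(0)=∅
  fail(4) 'a': from fail(0)=0 chase 'a': 0 ⇒ 0;  out=∅∪out(0)=∅
  fail(3) 'dd': from fail(2)=0 chase 'd': 0 ⇒ 2;  out={1}∪out(2)={1}
  fail(5) 'ac': from fail(4)=0 chase 'c': 0 ⇒ 1;  out=∅∪out(1)={0}
  fail(7) 'ca': from fail(1)=0 chase 'a': 0 ⇒ 4;  out=∅∪out(4)=∅
  fail(9) 'ab': from fail(4)=0 chase 'b': 0 ⇒ 0;  out={4}∪out(0)={4}
  fail(6) 'acd': from fail(5)=1 chase 'd': 1→0 ⇒ 2;  out={2}∪out(2)={2}
  fail(8) 'cab': from fail(7)=4 chase 'b': 4 ⇒ 9;  out={3}∪out(9)={3,4}

Scan:
i=0 'c': node 0→1  → match P0@[0:0]
i=1 'c': node 1→1 (fail-walked)  → match P0@[1:1]
i=2 'a': node 1→7
i=3 'd': node 7→2 (fail-walked)
i=4 'd': node 2→3  → match P1@[3:4]
i=5 'd': node 3→3 (fail-walked)  → match P1@[4:5]
i=6 'c': node 3→1 (fail-walked)  → match P0@[6:6]
i=7 'c': node 1→1 (fail-walked)  → match P0@[7:7]
i=8 'a': node 1→7
i=9 'b': node 7→8  → match P3@[7:9],P4@[8:9]
i=10 'd': node 8→2 (fail-walked)
i=11 'b': node 2→0 (fail-walked)
i=12 'b': node 0→0
i=13 'd': node 0→2
i=14 'd': node 2→3  → match P1@[13:14]
i=15 'c': node 3→1 (fail-walked)  → match P0@[15:15]
i=16 'c': node 1→1 (fail-walked)  → match P0@[16:16]
i=17 'c': node 1→1 (fail-walked)  → match P0@[17:17]
i=18 'a': node 1→7
i=19 'b': node 7→8  → match P3@[17:19],P4@[18:19]
i=20 'c': node 8→1 (fail-walked)  → match P0@[20:20]
i=21 'a': node 1→7
i=22 'b': node 7→8  → match P3@[20:22],P4@[21:22]
i=23 'd': node 8→2 (fail-walked)
i=24 'd': node 2→3  → match P1@[23:24]
i=25 'b': node 3→0 (fail-walked)
i=26 'b': node 0→0
i=27 'a': node 0→4
i=28 'a': node 4→4 (fail-walked)
i=29 'c': node 4→5  → match P0@[29:29]
i=30 'a': node 5→7 (fail-walked)
i=31 'b': node 7→8  → match P3@[29:31],P4@[30:31]
i=32 'd': node 8→2 (fail-walked)
i=33 'b': node 2→0 (fail-walked)
i=34 'd': node 0→2
i=35 'd': node 2→3  → match P1@[34:35]
i=36 'a': node 3→4 (fail-walked)
i=37 'b': node 4→9  → match P4@[36:37]
i=38 'c': node 9→1 (fail-walked)  → match P0@[38:38]
i=39 'a': node 1→7
i=40 'b': node 7→8  → match P3@[38:40],P4@[39:40]
i=41 'a': node 8→4 (fail-walked)
i=42 'c': node 4→5  → match P0@[42:42]
i=43 'd': node 5→6  → match P2@[41:43]
i=44 'd': node 6→3 (fail-walked)  → match P1@[43:44]
i=45 'd': node 3→3 (fail-walked)  → match P1@[44:45]
i=46 'a': node 3→4 (fail-walked)
i=47 'a': node 4→4 (fail-walked)
i=48 'c': node 4→5  → match P0@[48:48]
i=49 'd': node 5→6  → match P2@[47:49]
i=50 'a': node 6→4 (fail-walked)
i=51 'd': node 4→2 (fail-walked)
i=52 'd': node 2→3  → match P1@[51:52]
i=53 'b': node 3→0 (fail-walked)
i=54 'a': node 0→4

Matches: [[0,0],[1,0],[4,1],[5,1],[6,0],[7,0],[9,3],[9,4],[14,1],[15,0],[16,0],[17,0],[19,3],[19,4],[20,0],[22,3],[22,4],[24,1],[29,0],[31,3],[31,4],[35,1],[37,4],[38,0],[40,3],[40,4],[42,0],[43,2],[44,1],[45,1],[48,0],[49,2],[52,1]]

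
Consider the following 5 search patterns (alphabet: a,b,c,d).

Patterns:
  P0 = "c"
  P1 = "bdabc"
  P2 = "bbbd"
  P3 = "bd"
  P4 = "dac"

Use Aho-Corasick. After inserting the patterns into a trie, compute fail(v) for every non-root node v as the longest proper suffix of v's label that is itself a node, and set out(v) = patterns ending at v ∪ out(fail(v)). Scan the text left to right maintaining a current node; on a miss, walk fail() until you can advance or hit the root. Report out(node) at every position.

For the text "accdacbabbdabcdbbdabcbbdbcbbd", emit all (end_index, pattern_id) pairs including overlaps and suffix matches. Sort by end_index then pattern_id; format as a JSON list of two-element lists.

Construct AC machine:
Trie nodes:
  0='ε' goto b→2 c→1 d→10
  1='c' goto ·  [P0 ends]
  2='b' goto b→7 d→3
  3='bd' goto a→4  [P3 ends]
  4='bda' goto b→5
  5='bdab' goto c→6
  6='bdabc' goto ·  [P1 ends]
  7='bb' goto b→8
  8='bbb' goto d→9
  9='bbbd' goto ·  [P2 ends]
  10='d' goto a→11
  11='da' goto c→12
  12='dac' goto ·  [P4 ends]

BFS fail/out derivation:
  n1('c'): parent n0 fail=0; on 'c' 0 → fail=0;  out {0}∪∅={0}
  n2('b'): parent n0 fail=0; on 'b' 0 → fail=0;  out ∅∪∅=∅
  n10('d'): parent n0 fail=0; on 'd' 0 → fail=0;  out ∅∪∅=∅
  n3('bd'): parent n2 fail=0; on 'd' 0 → fail=10;  out {3}∪∅={3}
  n7('bb'): parent n2 fail=0; on 'b' 0 → fail=2;  out ∅∪∅=∅
  n11('da'): parent n10 fail=0; on 'a' 0 → fail=0;  out ∅∪∅=∅
  n4('bda'): parent n3 fail=10; on 'a' 10 → fail=11;  out ∅∪∅=∅
  n8('bbb'): parent n7 fail=2; on 'b' 2 → fail=7;  out ∅∪∅=∅
  n12('dac'): parent n11 fail=0; on 'c' 0 → fail=1;  out {4}∪{0}={0,4}
  n5('bdab'): parent n4 fail=11; on 'b' 11→0 → fail=2;  out ∅∪∅=∅
  n9('bbbd'): parent n8 fail=7; on 'd' 7→2 → fail=3;  out {2}∪{3}={2,3}
  n6('bdabc'): parent n5 fail=2; on 'c' 2→0 → fail=1;  out {1}∪{0}={0,1}

Run:
i=0 'a': node 0→0
i=1 'c': node 0→1  → match P0@[1:1]
i=2 'c': node 1→1 ·f  → match P0@[2:2]
i=3 'd': node 1→10 ·f
i=4 'a': node 10→11
i=5 'c': node 11→12  → match P0@[5:5],P4@[3:5]
i=6 'b': node 12→2 ·f
i=7 'a': node 2→0 ·f
i=8 'b': node 0→2
i=9 'b': node 2→7
i=10 'd': node 7→3 ·f  → match P3@[9:10]
i=11 'a': node 3→4
i=12 'b': node 4→5
i=13 'c': node 5→6  → match P0@[13:13],P1@[9:13]
i=14 'd': node 6→10 ·f
i=15 'b': node 10→2 ·f
i=16 'b': node 2→7
i=17 'd': node 7→3 ·f  → match P3@[16:17]
i=18 'a': node 3→4
i=19 'b': node 4→5
i=20 'c': node 5→6  → match P0@[20:20],P1@[16:20]
i=21 'b': node 6→2 ·f
i=22 'b': node 2→7
i=23 'd': node 7→3 ·f  → match P3@[22:23]
i=24 'b': node 3→2 ·f
i=25 'c': node 2→1 ·f  → match P0@[25:25]
i=26 'b': node 1→2 ·f
i=27 'b': node 2→7
i=28 'd': node 7→3 ·f  → match P3@[27:28]

Result: [[1,0],[2,0],[5,0],[5,4],[10,3],[13,0],[13,1],[17,3],[20,0],[20,1],[23,3],[25,0],[28,3]]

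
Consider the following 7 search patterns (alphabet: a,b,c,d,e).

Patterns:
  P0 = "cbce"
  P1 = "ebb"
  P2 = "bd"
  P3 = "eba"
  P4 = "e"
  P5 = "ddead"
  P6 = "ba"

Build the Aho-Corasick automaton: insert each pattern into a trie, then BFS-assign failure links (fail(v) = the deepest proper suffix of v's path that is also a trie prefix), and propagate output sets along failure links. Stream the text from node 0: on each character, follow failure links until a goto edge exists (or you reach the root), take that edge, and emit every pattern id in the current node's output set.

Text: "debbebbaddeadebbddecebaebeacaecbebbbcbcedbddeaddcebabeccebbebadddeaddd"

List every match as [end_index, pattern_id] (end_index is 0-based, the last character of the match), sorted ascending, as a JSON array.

Build automaton:
Trie (insert patterns):
  0='ε' goto b→8 c→1 d→11 e→5
  1='c' goto b→2
  2='cb' goto c→3
  3='cbc' goto e→4
  4='cbce' goto ·  ←P0
  5='e' goto b→6  ←P4
  6='eb' goto a→10 b→7
  7='ebb' goto ·  ←P1
  8='b' goto a→16 d→9
  9='bd' goto ·  ←P2
  10='eba' goto ·  ←P3
  11='d' goto d→12
  12='dd' goto e→13
  13='dde' goto a→14
  14='ddea' goto d→15
  15='ddead' goto ·  ←P5
  16='ba' goto ·  ←P6

Failure links (BFS by depth):
  n1('c'): parent n0 fail=0; on 'c' 0 → fail=0;  out ∅∪∅=∅
  n5('e'): parent n0 fail=0; on 'e' 0 → fail=0;  out {4}∪∅={4}
  n8('b'): parent n0 fail=0; on 'b' 0 → fail=0;  out ∅∪∅=∅
  n11('d'): parent n0 fail=0; on 'd' 0 → fail=0;  out ∅∪∅=∅
  n2('cb'): parent n1 fail=0; on 'b' 0 → fail=8;  out ∅∪∅=∅
  n6('eb'): parent n5 fail=0; on 'b' 0 → fail=8;  out ∅∪∅=∅
  n9('bd'): parent n8 fail=0; on 'd' 0 → fail=11;  out {2}∪∅={2}
  n12('dd'): parent n11 fail=0; on 'd' 0 → fail=11;  out ∅∪∅=∅
  n16('ba'): parent n8 fail=0; on 'a' 0 → fail=0;  out {6}∪∅={6}
  n3('cbc'): parent n2 fail=8; on 'c' 8→0 → fail=1;  out ∅∪∅=∅
  n7('ebb'): parent n6 fail=8; on 'b' 8→0 → fail=8;  out {1}∪∅={1}
  n10('eba'): parent n6 fail=8; on 'a' 8 → fail=16;  out {3}∪{6}={3,6}
  n13('dde'): parent n12 fail=11; on 'e' 11→0 → fail=5;  out ∅∪{4}={4}
  n4('cbce'): parent n3 fail=1; on 'e' 1→0 → fail=5;  out {0}∪{4}={0,4}
  n14('ddea'): parent n13 fail=5; on 'a' 5→0 → fail=0;  out ∅∪∅=∅
  n15('ddead'): parent n14 fail=0; on 'd' 0 → fail=11;  out {5}∪∅={5}

Run:
pos 0 'd': at 11
pos 1 'e': at 5 (via fail)  ** P4@[1:1]
pos 2 'b': at 6
pos 3 'b': at 7  ** P1@[1:3]
pos 4 'e': at 5 (via fail)  ** P4@[4:4]
pos 5 'b': at 6
pos 6 'b': at 7  ** P1@[4:6]
pos 7 'a': at 16 (via fail)  ** P6@[6:7]
pos 8 'd': at 11 (via fail)
pos 9 'd': at 12
pos 10 'e': at 13  ** P4@[10:10]
pos 11 'a': at 14
pos 12 'd': at 15  ** P5@[8:12]
pos 13 'e': at 5 (via fail)  ** P4@[13:13]
pos 14 'b': at 6
pos 15 'b': at 7  ** P1@[13:15]
pos 16 'd': at 9 (via fail)  ** P2@[15:16]
pos 17 'd': at 12 (via fail)
pos 18 'e': at 13  ** P4@[18:18]
pos 19 'c': at 1 (via fail)
pos 20 'e': at 5 (via fail)  ** P4@[20:20]
pos 21 'b': at 6
pos 22 'a': at 10  ** P3@[20:22],P6@[21:22]
pos 23 'e': at 5 (via fail)  ** P4@[23:23]
pos 24 'b': at 6
pos 25 'e': at 5 (via fail)  ** P4@[25:25]
pos 26 'a': at 0 (via fail)
pos 27 'c': at 1
pos 28 'a': at 0 (via fail)
pos 29 'e': at 5  ** P4@[29:29]
pos 30 'c': at 1 (via fail)
pos 31 'b': at 2
pos 32 'e': at 5 (via fail)  ** P4@[32:32]
pos 33 'b': at 6
pos 34 'b': at 7  ** P1@[32:34]
pos 35 'b': at 8 (via fail)
pos 36 'c': at 1 (via fail)
pos 37 'b': at 2
pos 38 'c': at 3
pos 39 'e': at 4  ** P0@[36:39],P4@[39:39]
pos 40 'd': at 11 (via fail)
pos 41 'b': at 8 (via fail)
pos 42 'd': at 9  ** P2@[41:42]
pos 43 'd': at 12 (via fail)
pos 44 'e': at 13  ** P4@[44:44]
pos 45 'a': at 14
pos 46 'd': at 15  ** P5@[42:46]
pos 47 'd': at 12 (via fail)
pos 48 'c': at 1 (via fail)
pos 49 'e': at 5 (via fail)  ** P4@[49:49]
pos 50 'b': at 6
pos 51 'a': at 10  ** P3@[49:51],P6@[50:51]
pos 52 'b': at 8 (via fail)
pos 53 'e': at 5 (via fail)  ** P4@[53:53]
pos 54 'c': at 1 (via fail)
pos 55 'c': at 1 (via fail)
pos 56 'e': at 5 (via fail)  ** P4@[56:56]
pos 57 'b': at 6
pos 58 'b': at 7  ** P1@[56:58]
pos 59 'e': at 5 (via fail)  ** P4@[59:59]
pos 60 'b': at 6
pos 61 'a': at 10  ** P3@[59:61],P6@[60:61]
pos 62 'd': at 11 (via fail)
pos 63 'd': at 12
pos 64 'd': at 12 (via fail)
pos 65 'e': at 13  ** P4@[65:65]
pos 66 'a': at 14
pos 67 'd': at 15  ** P5@[63:67]
pos 68 'd': at 12 (via fail)
pos 69 'd': at 12 (via fail)

Result: [[1,4],[3,1],[4,4],[6,1],[7,6],[10,4],[12,5],[13,4],[15,1],[16,2],[18,4],[20,4],[22,3],[22,6],[23,4],[25,4],[29,4],[32,4],[34,1],[39,0],[39,4],[42,2],[44,4],[46,5],[49,4],[51,3],[51,6],[53,4],[56,4],[58,1],[59,4],[61,3],[61,6],[65,4],[67,5]]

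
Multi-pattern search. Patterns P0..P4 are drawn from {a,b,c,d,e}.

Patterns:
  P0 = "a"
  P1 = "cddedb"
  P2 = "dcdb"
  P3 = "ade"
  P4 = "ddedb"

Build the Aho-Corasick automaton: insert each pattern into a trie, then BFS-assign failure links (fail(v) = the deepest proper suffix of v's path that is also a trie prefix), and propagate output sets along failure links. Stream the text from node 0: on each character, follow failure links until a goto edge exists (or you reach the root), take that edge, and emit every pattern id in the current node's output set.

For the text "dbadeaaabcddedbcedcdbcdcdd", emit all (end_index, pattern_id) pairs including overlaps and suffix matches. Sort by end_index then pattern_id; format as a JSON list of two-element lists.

Construct AC machine:
Trie nodes:
  0='ε' goto a→1 c→2 d→8
  1='a' goto d→12  ←P0
  2='c' goto d→3
  3='cd' goto d→4
  4='cdd' goto e→5
  5='cdde' goto d→6
  6='cdded' goto b→7
  7='cddedb' goto ·  ←P1
  8='d' goto c→9 d→14
  9='dc' goto d→10
  10='dcd' goto b→11
  11='dcdb' goto ·  ←P2
  12='ad' goto e→13
  13='ade' goto ·  ←P3
  14='dd' goto e→15
  15='dde' goto d→16
  16='dded' goto b→17
  17='ddedb' goto ·  ←P4

Failure links (BFS by depth):
  n1('a'): parent n0 fail=0; on 'a' 0 → fail=0;  out {0}∪∅={0}
  n2('c'): parent n0 fail=0; on 'c' 0 → fail=0;  out ∅∪∅=∅
  n8('d'): parent n0 fail=0; on 'd' 0 → fail=0;  out ∅∪∅=∅
  n3('cd'): parent n2 fail=0; on 'd' 0 → fail=8;  out ∅∪∅=∅
  n9('dc'): parent n8 fail=0; on 'c' 0 → fail=2;  out ∅∪∅=∅
  n12('ad'): parent n1 fail=0; on 'd' 0 → fail=8;  out ∅∪∅=∅
  n14('dd'): parent n8 fail=0; on 'd' 0 → fail=8;  out ∅∪∅=∅
  n4('cdd'): parent n3 fail=8; on 'd' 8 → fail=14;  out ∅∪∅=∅
  n10('dcd'): parent n9 fail=2; on 'd' 2 → fail=3;  out ∅∪∅=∅
  n13('ade'): parent n12 fail=8; on 'e' 8→0 → fail=0;  out {3}∪∅={3}
  n15('dde'): parent n14 fail=8; on 'e' 8→0 → fail=0;  out ∅∪∅=∅
  n5('cdde'): parent n4 fail=14; on 'e' 14 → fail=15;  out ∅∪∅=∅
  n11('dcdb'): parent n10 fail=3; on 'b' 3→8→0 → fail=0;  out {2}∪∅={2}
  n16('dded'): parent n15 fail=0; on 'd' 0 → fail=8;  out ∅∪∅=∅
  n6('cdded'): parent n5 fail=15; on 'd' 15 → fail=16;  out ∅∪∅=∅
  n17('ddedb'): parent n16 fail=8; on 'b' 8→0 → fail=0;  out {4}∪∅={4}
  n7('cddedb'): parent n6 fail=16; on 'b' 16 → fail=17;  out {1}∪{4}={1,4}

Run:
i=0 'd': node 0→8
i=1 'b': node 8→0 (via fail)
i=2 'a': node 0→1  → match P0@[2:2]
i=3 'd': node 1→12
i=4 'e': node 12→13  → match P3@[2:4]
i=5 'a': node 13→1 (via fail)  → match P0@[5:5]
i=6 'a': node 1→1 (via fail)  → match P0@[6:6]
i=7 'a': node 1→1 (via fail)  → match P0@[7:7]
i=8 'b': node 1→0 (via fail)
i=9 'c': node 0→2
i=10 'd': node 2→3
i=11 'd': node 3→4
i=12 'e': node 4→5
i=13 'd': node 5→6
i=14 'b': node 6→7  → match P1@[9:14],P4@[10:14]
i=15 'c': node 7→2 (via fail)
i=16 'e': node 2→0 (via fail)
i=17 'd': node 0→8
i=18 'c': node 8→9
i=19 'd': node 9→10
i=20 'b': node 10→11  → match P2@[17:20]
i=21 'c': node 11→2 (via fail)
i=22 'd': node 2→3
i=23 'c': node 3→9 (via fail)
i=24 'd': node 9→10
i=25 'd': node 10→4 (via fail)

All matches (sorted): [[2,0],[4,3],[5,0],[6,0],[7,0],[14,1],[14,4],[20,2]]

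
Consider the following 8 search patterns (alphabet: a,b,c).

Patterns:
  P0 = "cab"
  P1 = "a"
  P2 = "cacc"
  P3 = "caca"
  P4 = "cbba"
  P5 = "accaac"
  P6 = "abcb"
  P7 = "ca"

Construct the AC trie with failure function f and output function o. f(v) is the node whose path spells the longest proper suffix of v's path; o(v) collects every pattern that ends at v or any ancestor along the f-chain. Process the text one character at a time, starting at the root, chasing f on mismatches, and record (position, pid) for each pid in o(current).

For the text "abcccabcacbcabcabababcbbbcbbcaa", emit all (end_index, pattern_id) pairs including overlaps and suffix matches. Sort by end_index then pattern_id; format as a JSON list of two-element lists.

Build:
Trie nodes:
  0='ε' goto a→4 c→1
  1='c' goto a→2 b→8
  2='ca' goto b→3 c→5  ←P7
  3='cab' goto ·  ←P0
  4='a' goto b→16 c→11  ←P1
  5='cac' goto a→7 c→6
  6='cacc' goto ·  ←P2
  7='caca' goto ·  ←P3
  8='cb' goto b→9
  9='cbb' goto a→10
  10='cbba' goto ·  ←P4
  11='ac' goto c→12
  12='acc' goto a→13
  13='acca' goto a→14
  14='accaa' goto c→15
  15='accaac' goto ·  ←P5
  16='ab' goto c→17
  17='abc' goto b→18
  18='abcb' goto ·  ←P6

Failure links (BFS by depth):
  fail(1) 'c': from fail(0)=0 chase 'c': 0 ⇒ 0;  out=∅∪out(0)=∅
  fail(4) 'a': from fail(0)=0 chase 'a': 0 ⇒ 0;  out={1}∪out(0)={1}
  fail(2) 'ca': from fail(1)=0 chase 'a': 0 ⇒ 4;  out={7}∪out(4)={1,7}
  fail(8) 'cb': from fail(1)=0 chase 'b': 0 ⇒ 0;  out=∅∪out(0)=∅
  fail(11) 'ac': from fail(4)=0 chase 'c': 0 ⇒ 1;  out=∅∪out(1)=∅
  fail(16) 'ab': from fail(4)=0 chase 'b': 0 ⇒ 0;  out=∅∪out(0)=∅
  fail(3) 'cab': from fail(2)=4 chase 'b': 4 ⇒ 16;  out={0}∪out(16)={0}
  fail(5) 'cac': from fail(2)=4 chase 'c': 4 ⇒ 11;  out=∅∪out(11)=∅
  fail(9) 'cbb': from fail(8)=0 chase 'b': 0 ⇒ 0;  out=∅∪out(0)=∅
  fail(12) 'acc': from fail(11)=1 chase 'c': 1→0 ⇒ 1;  out=∅∪out(1)=∅
  fail(17) 'abc': from fail(16)=0 chase 'c': 0 ⇒ 1;  out=∅∪out(1)=∅
  fail(6) 'cacc': from fail(5)=11 chase 'c': 11 ⇒ 12;  out={2}∪out(12)={2}
  fail(7) 'caca': from fail(5)=11 chase 'a': 11→1 ⇒ 2;  out={3}∪out(2)={1,3,7}
  fail(10) 'cbba': from fail(9)=0 chase 'a': 0 ⇒ 4;  out={4}∪out(4)={1,4}
  fail(13) 'acca': from fail(12)=1 chase 'a': 1 ⇒ 2;  out=∅∪out(2)={1,7}
  fail(18) 'abcb': from fail(17)=1 chase 'b': 1 ⇒ 8;  out={6}∪out(8)={6}
  fail(14) 'accaa': from fail(13)=2 chase 'a': 2→4→0 ⇒ 4;  out=∅∪out(4)={1}
  fail(15) 'accaac': from fail(14)=4 chase 'c': 4 ⇒ 11;  out={5}∪out(11)={5}

Scan:
i=0 'a': node 0→4  → match P1@[0:0]
i=1 'b': node 4→16
i=2 'c': node 16→17
i=3 'c': node 17→1 (via fail)
i=4 'c': node 1→1 (via fail)
i=5 'a': node 1→2  → match P1@[5:5],P7@[4:5]
i=6 'b': node 2→3  → match P0@[4:6]
i=7 'c': node 3→17 (via fail)
i=8 'a': node 17→2 (via fail)  → match P1@[8:8],P7@[7:8]
i=9 'c': node 2→5
i=10 'b': node 5→8 (via fail)
i=11 'c': node 8→1 (via fail)
i=12 'a': node 1→2  → match P1@[12:12],P7@[11:12]
i=13 'b': node 2→3  → match P0@[11:13]
i=14 'c': node 3→17 (via fail)
i=15 'a': node 17→2 (via fail)  → match P1@[15:15],P7@[14:15]
i=16 'b': node 2→3  → match P0@[14:16]
i=17 'a': node 3→4 (via fail)  → match P1@[17:17]
i=18 'b': node 4→16
i=19 'a': node 16→4 (via fail)  → match P1@[19:19]
i=20 'b': node 4→16
i=21 'c': node 16→17
i=22 'b': node 17→18  → match P6@[19:22]
i=23 'b': node 18→9 (via fail)
i=24 'b': node 9→0 (via fail)
i=25 'c': node 0→1
i=26 'b': node 1→8
i=27 'b': node 8→9
i=28 'c': node 9→1 (via fail)
i=29 'a': node 1→2  → match P1@[29:29],P7@[28:29]
i=30 'a': node 2→4 (via fail)  → match P1@[30:30]

Matches: [[0,1],[5,1],[5,7],[6,0],[8,1],[8,7],[12,1],[12,7],[13,0],[15,1],[15,7],[16,0],[17,1],[19,1],[22,6],[29,1],[29,7],[30,1]]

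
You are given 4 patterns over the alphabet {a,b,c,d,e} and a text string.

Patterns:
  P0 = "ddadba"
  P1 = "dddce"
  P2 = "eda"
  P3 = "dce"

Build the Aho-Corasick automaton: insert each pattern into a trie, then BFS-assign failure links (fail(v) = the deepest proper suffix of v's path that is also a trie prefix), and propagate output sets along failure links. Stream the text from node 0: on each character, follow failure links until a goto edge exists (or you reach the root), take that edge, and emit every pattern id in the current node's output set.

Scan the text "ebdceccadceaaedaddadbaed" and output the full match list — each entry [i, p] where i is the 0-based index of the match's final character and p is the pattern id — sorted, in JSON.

Build automaton:
Trie (insert patterns):
  0='ε' goto d→1 e→10
  1='d' goto c→13 d→2
  2='dd' goto a→3 d→7
  3='dda' goto d→4
  4='ddad' goto b→5
  5='ddadb' goto a→6
  6='ddadba' goto ·  [P0 ends]
  7='ddd' goto c→8
  8='dddc' goto e→9
  9='dddce' goto ·  [P1 ends]
  10='e' goto d→11
  11='ed' goto a→12
  12='eda' goto ·  [P2 ends]
  13='dc' goto e→14
  14='dce' goto ·  [P3 ends]

BFS fail/out derivation:
  fail(1) 'd': from fail(0)=0 chase 'd': 0 ⇒ 0;  out=∅∪out(0)=∅
  fail(10) 'e': from fail(0)=0 chase 'e': 0 ⇒ 0;  out=∅∪out(0)=∅
  fail(2) 'dd': from fail(1)=0 chase 'd': 0 ⇒ 1;  out=∅∪out(1)=∅
  fail(11) 'ed': from fail(10)=0 chase 'd': 0 ⇒ 1;  out=∅∪out(1)=∅
  fail(13) 'dc': from fail(1)=0 chase 'c': 0 ⇒ 0;  out=∅∪out(0)=∅
  fail(3) 'dda': from fail(2)=1 chase 'a': 1→0 ⇒ 0;  out=∅∪out(0)=∅
  fail(7) 'ddd': from fail(2)=1 chase 'd': 1 ⇒ 2;  out=∅∪out(2)=∅
  fail(12) 'eda': from fail(11)=1 chase 'a': 1→0 ⇒ 0;  out={2}∪out(0)={2}
  fail(14) 'dce': from fail(13)=0 chase 'e': 0 ⇒ 10;  out={3}∪out(10)={3}
  fail(4) 'ddad': from fail(3)=0 chase 'd': 0 ⇒ 1;  out=∅∪out(1)=∅
  fail(8) 'dddc': from fail(7)=2 chase 'c': 2→1 ⇒ 13;  out=∅∪out(13)=∅
  fail(5) 'ddadb': from fail(4)=1 chase 'b': 1→0 ⇒ 0;  out=∅∪out(0)=∅
  fail(9) 'dddce': from fail(8)=13 chase 'e': 13 ⇒ 14;  out={1}∪out(14)={1,3}
  fail(6) 'ddadba': from fail(5)=0 chase 'a': 0 ⇒ 0;  out={0}∪out(0)={0}

Scan:
i=0 'e': node 0→10
i=1 'b': node 10→0 ·f
i=2 'd': node 0→1
i=3 'c': node 1→13
i=4 'e': node 13→14  emit P3@[2:4]
i=5 'c': node 14→0 ·f
i=6 'c': node 0→0
i=7 'a': node 0→0
i=8 'd': node 0→1
i=9 'c': node 1→13
i=10 'e': node 13→14  emit P3@[8:10]
i=11 'a': node 14→0 ·f
i=12 'a': node 0→0
i=13 'e': node 0→10
i=14 'd': node 10→11
i=15 'a': node 11→12  emit P2@[13:15]
i=16 'd': node 12→1 ·f
i=17 'd': node 1→2
i=18 'a': node 2→3
i=19 'd': node 3→4
i=20 'b': node 4→5
i=21 'a': node 5→6  emit P0@[16:21]
i=22 'e': node 6→10 ·f
i=23 'd': node 10→11

Matches: [[4,3],[10,3],[15,2],[21,0]]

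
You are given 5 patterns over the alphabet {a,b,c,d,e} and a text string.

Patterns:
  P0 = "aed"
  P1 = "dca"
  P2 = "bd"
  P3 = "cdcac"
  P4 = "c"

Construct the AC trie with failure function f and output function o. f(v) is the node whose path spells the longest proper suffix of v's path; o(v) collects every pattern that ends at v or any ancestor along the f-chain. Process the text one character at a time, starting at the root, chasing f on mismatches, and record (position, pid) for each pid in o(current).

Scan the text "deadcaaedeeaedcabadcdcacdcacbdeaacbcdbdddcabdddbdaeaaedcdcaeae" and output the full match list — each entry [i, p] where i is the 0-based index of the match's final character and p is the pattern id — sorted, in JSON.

Construct AC machine:
Trie (insert patterns):
  0='ε' goto a→1 b→7 c→9 d→4
  1='a' goto e→2
  2='ae' goto d→3
  3='aed' goto ·  [P0 ends]
  4='d' goto c→5
  5='dc' goto a→6
  6='dca' goto ·  [P1 ends]
  7='b' goto d→8
  8='bd' goto ·  [P2 ends]
  9='c' goto d→10  [P4 ends]
  10='cd' goto c→11
  11='cdc' goto a→12
  12='cdca' goto c→13
  13='cdcac' goto ·  [P3 ends]

Failure links (BFS by depth):
  fail(1) 'a': from fail(0)=0 chase 'a': 0 ⇒ 0;  out=∅∪out(0)=∅
  fail(4) 'd': from fail(0)=0 chase 'd': 0 ⇒ 0;  out=∅∪out(0)=∅
  fail(7) 'b': from fail(0)=0 chase 'b': 0 ⇒ 0;  out=∅∪out(0)=∅
  fail(9) 'c': from fail(0)=0 chase 'c': 0 ⇒ 0;  out={4}∪out(0)={4}
  fail(2) 'ae': from fail(1)=0 chase 'e': 0 ⇒ 0;  out=∅∪out(0)=∅
  fail(5) 'dc': from fail(4)=0 chase 'c': 0 ⇒ 9;  out=∅∪out(9)={4}
  fail(8) 'bd': from fail(7)=0 chase 'd': 0 ⇒ 4;  out={2}∪out(4)={2}
  fail(10) 'cd': from fail(9)=0 chase 'd': 0 ⇒ 4;  out=∅∪out(4)=∅
  fail(3) 'aed': from fail(2)=0 chase 'd': 0 ⇒ 4;  out={0}∪out(4)={0}
  fail(6) 'dca': from fail(5)=9 chase 'a': 9→0 ⇒ 1;  out={1}∪out(1)={1}
  fail(11) 'cdc': from fail(10)=4 chase 'c': 4 ⇒ 5;  out=∅∪out(5)={4}
  fail(12) 'cdca': from fail(11)=5 chase 'a': 5 ⇒ 6;  out=∅∪out(6)={1}
  fail(13) 'cdcac': from fail(12)=6 chase 'c': 6→1→0 ⇒ 9;  out={3}∪out(9)={3,4}

Text stream:
[0] read 'd'  n0⇒n4
[1] read 'e'  n4⇒n0 (via fail)
[2] read 'a'  n0⇒n1
[3] read 'd'  n1⇒n4 (via fail)
[4] read 'c'  n4⇒n5  → match P4@[4:4]
[5] read 'a'  n5⇒n6  → match P1@[3:5]
[6] read 'a'  n6⇒n1 (via fail)
[7] read 'e'  n1⇒n2
[8] read 'd'  n2⇒n3  → match P0@[6:8]
[9] read 'e'  n3⇒n0 (via fail)
[10] read 'e'  n0⇒n0
[11] read 'a'  n0⇒n1
[12] read 'e'  n1⇒n2
[13] read 'd'  n2⇒n3  → match P0@[11:13]
[14] read 'c'  n3⇒n5 (via fail)  → match P4@[14:14]
[15] read 'a'  n5⇒n6  → match P1@[13:15]
[16] read 'b'  n6⇒n7 (via fail)
[17] read 'a'  n7⇒n1 (via fail)
[18] read 'd'  n1⇒n4 (via fail)
[19] read 'c'  n4⇒n5  → match P4@[19:19]
[20] read 'd'  n5⇒n10 (via fail)
[21] read 'c'  n10⇒n11  → match P4@[21:21]
[22] read 'a'  n11⇒n12  → match P1@[20:22]
[23] read 'c'  n12⇒n13  → match P3@[19:23],P4@[23:23]
[24] read 'd'  n13⇒n10 (via fail)
[25] read 'c'  n10⇒n11  → match P4@[25:25]
[26] read 'a'  n11⇒n12  → match P1@[24:26]
[27] read 'c'  n12⇒n13  → match P3@[23:27],P4@[27:27]
[28] read 'b'  n13⇒n7 (via fail)
[29] read 'd'  n7⇒n8  → match P2@[28:29]
[30] read 'e'  n8⇒n0 (via fail)
[31] read 'a'  n0⇒n1
[32] read 'a'  n1⇒n1 (via fail)
[33] read 'c'  n1⇒n9 (via fail)  → match P4@[33:33]
[34] read 'b'  n9⇒n7 (via fail)
[35] read 'c'  n7⇒n9 (via fail)  → match P4@[35:35]
[36] read 'd'  n9⇒n10
[37] read 'b'  n10⇒n7 (via fail)
[38] read 'd'  n7⇒n8  → match P2@[37:38]
[39] read 'd'  n8⇒n4 (via fail)
[40] read 'd'  n4⇒n4 (via fail)
[41] read 'c'  n4⇒n5  → match P4@[41:41]
[42] read 'a'  n5⇒n6  → match P1@[40:42]
[43] read 'b'  n6⇒n7 (via fail)
[44] read 'd'  n7⇒n8  → match P2@[43:44]
[45] read 'd'  n8⇒n4 (via fail)
[46] read 'd'  n4⇒n4 (via fail)
[47] read 'b'  n4⇒n7 (via fail)
[48] read 'd'  n7⇒n8  → match P2@[47:48]
[49] read 'a'  n8⇒n1 (via fail)
[50] read 'e'  n1⇒n2
[51] read 'a'  n2⇒n1 (via fail)
[52] read 'a'  n1⇒n1 (via fail)
[53] read 'e'  n1⇒n2
[54] read 'd'  n2⇒n3  → match P0@[52:54]
[55] read 'c'  n3⇒n5 (via fail)  → match P4@[55:55]
[56] read 'd'  n5⇒n10 (via fail)
[57] read 'c'  n10⇒n11  → match P4@[57:57]
[58] read 'a'  n11⇒n12  → match P1@[56:58]
[59] read 'e'  n12⇒n2 (via fail)
[60] read 'a'  n2⇒n1 (via fail)
[61] read 'e'  n1⇒n2

Result: [[4,4],[5,1],[8,0],[13,0],[14,4],[15,1],[19,4],[21,4],[22,1],[23,3],[23,4],[25,4],[26,1],[27,3],[27,4],[29,2],[33,4],[35,4],[38,2],[41,4],[42,1],[44,2],[48,2],[54,0],[55,4],[57,4],[58,1]]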